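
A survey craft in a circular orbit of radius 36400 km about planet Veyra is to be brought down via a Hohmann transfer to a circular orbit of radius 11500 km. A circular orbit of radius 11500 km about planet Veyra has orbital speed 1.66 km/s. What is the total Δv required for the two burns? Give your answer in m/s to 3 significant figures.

Δv = 673 m/s

From the circular-orbit relation v² = μ/r at r = 11500 km: μ = v²r = (1.66)² × 11500 = 31689.4 km³/s².
Semi-major axis of the transfer orbit: a_t = (36400 + 11500)/2 = 23950 km.
At r₁ the circular-orbit speed is v₁ = √(μ/r₁) = 0.9331 km/s.
Transfer-orbit speed at r₁ (vis-viva equation): v_a = √[μ(2/r₁ − 1/a_t)] = 0.6466 km/s.
First burn Δv₁ = |v_a − v₁| = 0.2865 km/s.
At r₂, v₂ = √(μ/r₂) = 1.6600 km/s.
Transfer-orbit speed at r₂: v_p = √[μ(2/r₂ − 1/a_t)] = 2.0465 km/s.
Second burn Δv₂ = |v₂ − v_p| = 0.3865 km/s.
Δv = Δv₁ + Δv₂ = 0.2865 + 0.3865 = 0.6730 km/s.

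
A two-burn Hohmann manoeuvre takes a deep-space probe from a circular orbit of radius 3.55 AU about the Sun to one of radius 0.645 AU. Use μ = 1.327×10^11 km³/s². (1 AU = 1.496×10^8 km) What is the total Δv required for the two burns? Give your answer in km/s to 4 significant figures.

Δv = 18.20 km/s

In km: r₁ = 3.55 × 1.496×10^8 = 5.3108×10^8 km; r₂ = 0.645 × 1.496×10^8 = 9.6492×10^7 km.
Semi-major axis of the transfer orbit: a_t = (5.3108×10^8 + 9.6492×10^7)/2 = 3.13786×10^8 km.
At r₁ the circular-orbit speed is v₁ = √(μ/r₁) = 15.8072 km/s.
On the transfer ellipse at r₁, vis-viva gives v_a = √[μ(2/r₁ − 1/a_t)] = 8.76565 km/s.
First burn Δv₁ = |v_a − v₁| = 7.042 km/s.
Circular speed at r₂: v₂ = √(μ/r₂) = 37.084 km/s.
Transfer-orbit speed at r₂: v_p = √[μ(2/r₂ − 1/a_t)] = 48.245 km/s.
Second burn Δv₂ = |v₂ − v_p| = 11.16 km/s.
Total Δv = Δv₁ + Δv₂ = 18.20 km/s.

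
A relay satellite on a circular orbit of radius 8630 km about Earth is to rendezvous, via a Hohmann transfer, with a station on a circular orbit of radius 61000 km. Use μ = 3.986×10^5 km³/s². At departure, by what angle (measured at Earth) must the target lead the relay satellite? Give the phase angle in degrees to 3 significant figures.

Transfer-ellipse semi-major axis a_t = (r₁ + r₂)/2 = (8630 + 61000)/2 = 34815 km.
The half-period of the transfer ellipse is t = π√(a_t³/μ) = 32324 s.
The target's mean motion on its circular orbit is ω₂ = √(μ/r₂³) = 4.1906×10^-5 rad/s.
Angle swept by the target during transfer: ω₂·t = 1.3546 rad = 77.61°.
The relay satellite traverses 180° on the transfer ellipse, so the target must lead by 180° − 77.61° = 102°.

φ = 102°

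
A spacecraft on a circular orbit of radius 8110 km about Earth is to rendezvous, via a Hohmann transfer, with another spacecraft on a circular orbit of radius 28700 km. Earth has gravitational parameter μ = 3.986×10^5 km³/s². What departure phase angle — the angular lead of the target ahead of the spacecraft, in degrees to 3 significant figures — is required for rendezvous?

φ = 87.6°

The Hohmann ellipse has a_t = (r₁ + r₂)/2 = 18405 km.
The half-period of the transfer ellipse is t = π√(a_t³/μ) = 12420 s.
The target's mean motion on its circular orbit is ω₂ = √(μ/r₂³) = 1.299×10^-4 rad/s.
Angle swept by the target during transfer: ω₂·t = 1.6134 rad = 92.44°.
The spacecraft traverses 180° on the transfer ellipse, so the target must lead by 180° − 92.44° = 87.6°.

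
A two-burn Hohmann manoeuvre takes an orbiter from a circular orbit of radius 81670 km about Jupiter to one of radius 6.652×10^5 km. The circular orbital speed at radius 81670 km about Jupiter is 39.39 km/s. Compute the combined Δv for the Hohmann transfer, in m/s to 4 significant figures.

From the circular-orbit relation v² = μ/r at r = 81670 km: μ = v²r = (39.39)² × 81670 = 1.26717×10^8 km³/s².
Semi-major axis of the transfer orbit: a_t = (81670 + 6.652×10^5)/2 = 3.73435×10^5 km.
Circular speed at r₁: v₁ = √(μ/r₁) = √(1.26717×10^8/81670) = 39.39 km/s.
On the transfer ellipse at r₁, vis-viva equation gives v_p = √[μ(2/r₁ − 1/a_t)] = 52.57 km/s.
First burn Δv₁ = |v_p − v₁| = 13.18 km/s.
Circular speed at r₂: v₂ = √(μ/r₂) = 13.8020 km/s.
Transfer-orbit speed at r₂: v_a = √[μ(2/r₂ − 1/a_t)] = 6.45453 km/s.
Second burn Δv₂ = |v₂ − v_a| = 7.347 km/s.
Δv = Δv₁ + Δv₂ = 13.18 + 7.347 = 20.53 km/s.

Δv = 20530 m/s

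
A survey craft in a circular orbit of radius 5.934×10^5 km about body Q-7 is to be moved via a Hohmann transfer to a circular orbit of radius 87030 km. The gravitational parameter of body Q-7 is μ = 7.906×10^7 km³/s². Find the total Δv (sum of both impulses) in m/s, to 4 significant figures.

Transfer-ellipse semi-major axis a_t = (r₁ + r₂)/2 = (5.934×10^5 + 87030)/2 = 3.40215×10^5 km.
Circular speed at r₁: v₁ = √(μ/r₁) = √(7.906×10^7/5.934×10^5) = 11.543 km/s.
On the transfer ellipse at r₁, vis-viva equation gives v_a = √[μ(2/r₁ − 1/a_t)] = 5.8380 km/s.
First burn Δv₁ = |v_a − v₁| = 5.705 km/s.
Circular speed at r₂: v₂ = √(μ/r₂) = 30.140 km/s.
Transfer-orbit speed at r₂: v_p = √[μ(2/r₂ − 1/a_t)] = 39.805 km/s.
Second burn Δv₂ = |v₂ − v_p| = 9.665 km/s.
Total Δv = Δv₁ + Δv₂ = 15.37 km/s.

Δv = 15370 m/s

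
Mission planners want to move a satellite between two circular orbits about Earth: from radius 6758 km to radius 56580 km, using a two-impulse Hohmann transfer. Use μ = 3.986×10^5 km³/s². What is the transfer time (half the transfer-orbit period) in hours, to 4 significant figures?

t = 7.790 hours

The Hohmann ellipse has a_t = (r₁ + r₂)/2 = 31669 km.
Half the transfer-orbit period gives t = π√(a_t³/μ) = 28044 s.
Converting: 28044 s ÷ 3600 s/hour = 7.790 hours.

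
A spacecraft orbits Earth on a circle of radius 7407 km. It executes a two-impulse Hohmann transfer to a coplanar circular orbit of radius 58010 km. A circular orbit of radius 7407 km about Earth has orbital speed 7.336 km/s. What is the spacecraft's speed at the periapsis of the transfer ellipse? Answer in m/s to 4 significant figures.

From the circular-orbit relation v² = μ/r at r = 7407 km: μ = v²r = (7.336)² × 7407 = 3.98622×10^5 km³/s².
Semi-major axis of the transfer orbit: a_t = (7407 + 58010)/2 = 32708.5 km.
At periapsis, r = 7407 km.
From the vis-viva equation, v = √[μ(2/r − 1/a_t)] = 9.770 km/s.

v = 9770 m/s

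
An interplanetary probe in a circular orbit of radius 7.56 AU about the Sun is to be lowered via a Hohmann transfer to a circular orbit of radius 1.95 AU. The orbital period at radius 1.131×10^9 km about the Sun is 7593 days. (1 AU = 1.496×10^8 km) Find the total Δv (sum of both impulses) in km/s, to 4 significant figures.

From Kepler's third law T² = 4π²r³/μ at r = 1.131×10^9 km, T = 7593 days = 7593 × 86400 s = 6.560352×10^8 s: μ = 4π²r³/T² = 1.32707×10^11 km³/s².
In km: r₁ = 7.56 × 1.496×10^8 = 1.130976×10^9 km; r₂ = 1.95 × 1.496×10^8 = 2.9172×10^8 km.
Semi-major axis of the transfer orbit: a_t = (1.130976×10^9 + 2.9172×10^8)/2 = 7.11348×10^8 km.
At r₁ the circular-orbit speed is v₁ = √(μ/r₁) = 10.832 km/s.
On the transfer ellipse at r₁, v² = μ(2/r − 1/a) gives v_a = √[μ(2/r₁ − 1/a_t)] = 6.9368 km/s.
First burn Δv₁ = |v_a − v₁| = 3.895 km/s.
At r₂, v₂ = √(μ/r₂) = 21.329 km/s.
Transfer-orbit speed at r₂: v_p = √[μ(2/r₂ − 1/a_t)] = 26.894 km/s.
Second burn Δv₂ = |v₂ − v_p| = 5.565 km/s.
Total Δv = Δv₁ + Δv₂ = 9.460 km/s.

Δv = 9.460 km/s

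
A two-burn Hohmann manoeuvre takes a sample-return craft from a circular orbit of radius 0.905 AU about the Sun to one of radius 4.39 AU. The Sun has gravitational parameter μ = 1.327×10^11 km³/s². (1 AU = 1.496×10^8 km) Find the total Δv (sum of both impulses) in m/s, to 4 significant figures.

Δv = 14910 m/s

In km: r₁ = 0.905 × 1.496×10^8 = 1.35388×10^8 km; r₂ = 4.39 × 1.496×10^8 = 6.56744×10^8 km.
Semi-major axis of the transfer orbit: a_t = (1.35388×10^8 + 6.56744×10^8)/2 = 3.96066×10^8 km.
Circular speed at r₁: v₁ = √(μ/r₁) = √(1.327×10^11/1.35388×10^8) = 31.307 km/s.
Transfer-orbit speed at r₁ (vis-viva): v_p = √[μ(2/r₁ − 1/a_t)] = 40.314 km/s.
First burn Δv₁ = |v_p − v₁| = 9.007 km/s.
At r₂, v₂ = √(μ/r₂) = 14.215 km/s.
Transfer-orbit speed at r₂: v_a = √[μ(2/r₂ − 1/a_t)] = 8.3108 km/s.
Second burn Δv₂ = |v₂ − v_a| = 5.904 km/s.
Δv = Δv₁ + Δv₂ = 9.007 + 5.904 = 14.91 km/s.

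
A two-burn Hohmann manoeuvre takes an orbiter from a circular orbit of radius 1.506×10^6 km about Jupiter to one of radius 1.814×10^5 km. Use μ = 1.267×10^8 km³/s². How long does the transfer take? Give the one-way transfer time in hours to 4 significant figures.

t = 60.08 hours

The Hohmann ellipse has a_t = (r₁ + r₂)/2 = 8.437×10^5 km.
Transfer time t = π√(a_t³/μ) = π√((8.437×10^5)³ / 1.267×10^8) = 2.163×10^5 s.
Converting: 2.163×10^5 s ÷ 3600 s/hour = 60.08 hours.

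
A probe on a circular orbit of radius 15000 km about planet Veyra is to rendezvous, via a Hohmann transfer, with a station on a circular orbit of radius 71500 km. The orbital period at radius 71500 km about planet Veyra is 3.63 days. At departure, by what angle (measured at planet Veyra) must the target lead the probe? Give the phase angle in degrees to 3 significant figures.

From Kepler's third law T² = 4π²r³/μ at r = 71500 km, T = 3.63 days = 3.63 × 86400 s = 3.13632×10^5 s: μ = 4π²r³/T² = 1.46702×10^5 km³/s².
Transfer-ellipse semi-major axis a_t = (r₁ + r₂)/2 = (15000 + 71500)/2 = 43250 km.
Transfer time t = π√(a_t³/μ) = 73780 s.
The target's mean motion on its circular orbit is ω₂ = √(μ/r₂³) = 2.003×10^-5 rad/s.
Angle swept by the target during transfer: ω₂·t = 1.478 rad = 84.68°.
Arrival is 180° from departure on the ellipse, so φ = 180° − 84.68° = 95.3°.

φ = 95.3°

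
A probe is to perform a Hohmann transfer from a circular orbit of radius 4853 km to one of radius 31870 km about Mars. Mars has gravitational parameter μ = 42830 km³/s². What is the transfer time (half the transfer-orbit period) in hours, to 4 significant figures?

Transfer-ellipse semi-major axis a_t = (r₁ + r₂)/2 = (4853 + 31870)/2 = 18361.5 km.
By Kepler's third law the transfer-orbit period is T = 2π√(a_t³/μ), so t = T/2 = 37770 s.
Converting: 37770 s ÷ 3600 s/hour = 10.49 hours.

t = 10.49 hours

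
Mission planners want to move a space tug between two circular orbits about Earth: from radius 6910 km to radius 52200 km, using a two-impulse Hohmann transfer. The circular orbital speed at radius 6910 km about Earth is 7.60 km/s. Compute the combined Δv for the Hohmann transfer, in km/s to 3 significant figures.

Δv = 3.93 km/s

From the circular-orbit relation v² = μ/r at r = 6910 km: μ = v²r = (7.60)² × 6910 = 3.99122×10^5 km³/s².
Semi-major axis of the transfer orbit: a_t = (6910 + 52200)/2 = 29555 km.
At r₁ the circular-orbit speed is v₁ = √(μ/r₁) = 7.600 km/s.
Transfer-orbit speed at r₁ (vis-viva): v_p = √[μ(2/r₁ − 1/a_t)] = 10.10 km/s.
First burn Δv₁ = |v_p − v₁| = 2.500 km/s.
Circular speed at r₂: v₂ = √(μ/r₂) = 2.765 km/s.
Transfer-orbit speed at r₂: v_a = √[μ(2/r₂ − 1/a_t)] = 1.337 km/s.
Second burn Δv₂ = |v₂ − v_a| = 1.428 km/s.
Δv = Δv₁ + Δv₂ = 2.500 + 1.428 = 3.928 km/s.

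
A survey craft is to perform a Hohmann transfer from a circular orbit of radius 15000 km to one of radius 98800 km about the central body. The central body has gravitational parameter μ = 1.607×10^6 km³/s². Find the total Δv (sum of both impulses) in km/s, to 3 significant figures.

Transfer-ellipse semi-major axis a_t = (r₁ + r₂)/2 = (15000 + 98800)/2 = 56900 km.
Circular speed at r₁: v₁ = √(μ/r₁) = √(1.607×10^6/15000) = 10.3505 km/s.
Transfer-orbit speed at r₁ (vis-viva): v_p = √[μ(2/r₁ − 1/a_t)] = 13.6391 km/s.
First burn Δv₁ = |v_p − v₁| = 3.289 km/s.
Circular speed at r₂: v₂ = √(μ/r₂) = 4.033 km/s.
Transfer-orbit speed at r₂: v_a = √[μ(2/r₂ − 1/a_t)] = 2.071 km/s.
Second burn Δv₂ = |v₂ − v_a| = 1.962 km/s.
Total Δv = Δv₁ + Δv₂ = 5.251 km/s.

Δv = 5.25 km/s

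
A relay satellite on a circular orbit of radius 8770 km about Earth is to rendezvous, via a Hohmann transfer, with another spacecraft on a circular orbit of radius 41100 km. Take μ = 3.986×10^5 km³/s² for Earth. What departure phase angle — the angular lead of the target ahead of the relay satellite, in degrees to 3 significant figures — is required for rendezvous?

Semi-major axis of the transfer orbit: a_t = (8770 + 41100)/2 = 24935 km.
Transfer time t = π√(a_t³/μ) = 19593 s.
Target angular speed ω₂ = √(μ/r₂³) = 7.5772×10^-5 rad/s.
Angle swept by the target during transfer: ω₂·t = 1.4846 rad = 85.06°.
The relay satellite traverses 180° on the transfer ellipse, so the target must lead by 180° − 85.06° = 94.9°.

φ = 94.9°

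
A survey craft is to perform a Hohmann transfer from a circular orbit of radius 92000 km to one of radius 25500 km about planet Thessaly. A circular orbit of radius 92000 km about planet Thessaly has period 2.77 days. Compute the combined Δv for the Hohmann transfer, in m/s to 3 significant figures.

Δv = 1980 m/s

From Kepler's third law T² = 4π²r³/μ at r = 92000 km, T = 2.77 days = 2.77 × 86400 s = 2.39328×10^5 s: μ = 4π²r³/T² = 5.36706×10^5 km³/s².
The Hohmann ellipse has a_t = (r₁ + r₂)/2 = 58750 km.
At r₁ the circular-orbit speed is v₁ = √(μ/r₁) = 2.41532 km/s.
Transfer-orbit speed at r₁ (vis-viva): v_a = √[μ(2/r₁ − 1/a_t)] = 1.59126 km/s.
First burn Δv₁ = |v_a − v₁| = 0.8241 km/s.
Circular speed at r₂: v₂ = √(μ/r₂) = 4.588 km/s.
Transfer-orbit speed at r₂: v_p = √[μ(2/r₂ − 1/a_t)] = 5.741 km/s.
Second burn Δv₂ = |v₂ − v_p| = 1.153 km/s.
Δv = Δv₁ + Δv₂ = 0.8241 + 1.153 = 1.977 km/s.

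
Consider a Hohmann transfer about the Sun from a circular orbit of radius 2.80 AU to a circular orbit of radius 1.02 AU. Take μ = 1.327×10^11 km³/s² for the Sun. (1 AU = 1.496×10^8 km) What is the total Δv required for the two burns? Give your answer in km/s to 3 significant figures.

Δv = 11.0 km/s

In km: r₁ = 2.80 × 1.496×10^8 = 4.1888×10^8 km; r₂ = 1.02 × 1.496×10^8 = 1.52592×10^8 km.
Semi-major axis of the transfer orbit: a_t = (4.1888×10^8 + 1.52592×10^8)/2 = 2.85736×10^8 km.
Circular speed at r₁: v₁ = √(μ/r₁) = √(1.327×10^11/4.1888×10^8) = 17.799 km/s.
Transfer-orbit speed at r₁ (vis-viva): v_a = √[μ(2/r₁ − 1/a_t)] = 13.007 km/s.
First burn Δv₁ = |v_a − v₁| = 4.792 km/s.
Circular speed at r₂: v₂ = √(μ/r₂) = 29.4896 km/s.
Transfer-orbit speed at r₂: v_p = √[μ(2/r₂ − 1/a_t)] = 35.7052 km/s.
Second burn Δv₂ = |v₂ − v_p| = 6.216 km/s.
Total Δv = Δv₁ + Δv₂ = 11.01 km/s.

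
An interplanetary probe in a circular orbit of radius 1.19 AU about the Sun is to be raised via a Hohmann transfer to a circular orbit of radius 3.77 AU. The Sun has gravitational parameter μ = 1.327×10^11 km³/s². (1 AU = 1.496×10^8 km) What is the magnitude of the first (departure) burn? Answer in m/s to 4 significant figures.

Δv₁ = 6360 m/s

In km: r₁ = 1.19 × 1.496×10^8 = 1.78024×10^8 km; r₂ = 3.77 × 1.496×10^8 = 5.63992×10^8 km.
Transfer-ellipse semi-major axis a_t = (r₁ + r₂)/2 = (1.78024×10^8 + 5.63992×10^8)/2 = 3.71008×10^8 km.
On the circular orbit at r = 1.78024×10^8 km, v_c = √(μ/r) = 27.30 km/s.
Vis-viva on the transfer ellipse at r = 1.78024×10^8 km gives v_t = √[μ(2/r − 1/a_t)] = 33.66 km/s.
Δv₁ = |v_t − v_c| = |33.66 − 27.30| = 6.360 km/s.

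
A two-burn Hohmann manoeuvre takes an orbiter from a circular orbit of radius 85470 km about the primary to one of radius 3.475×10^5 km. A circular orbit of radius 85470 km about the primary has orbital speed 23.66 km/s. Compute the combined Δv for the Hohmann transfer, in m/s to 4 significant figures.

From the circular-orbit relation v² = μ/r at r = 85470 km: μ = v²r = (23.66)² × 85470 = 4.78457×10^7 km³/s².
The Hohmann ellipse has a_t = (r₁ + r₂)/2 = 2.16485×10^5 km.
Circular speed at r₁: v₁ = √(μ/r₁) = √(4.78457×10^7/85470) = 23.660 km/s.
Transfer-orbit speed at r₁ (vis-viva): v_p = √[μ(2/r₁ − 1/a_t)] = 29.976 km/s.
First burn Δv₁ = |v_p − v₁| = 6.316 km/s.
Circular speed at r₂: v₂ = √(μ/r₂) = 11.734 km/s.
Transfer-orbit speed at r₂: v_a = √[μ(2/r₂ − 1/a_t)] = 7.3729 km/s.
Second burn Δv₂ = |v₂ − v_a| = 4.361 km/s.
Δv = Δv₁ + Δv₂ = 6.316 + 4.361 = 10.68 km/s.

Δv = 10680 m/s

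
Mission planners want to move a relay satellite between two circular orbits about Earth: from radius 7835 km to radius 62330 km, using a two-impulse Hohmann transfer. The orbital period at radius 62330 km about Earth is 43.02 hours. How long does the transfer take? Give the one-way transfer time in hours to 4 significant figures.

t = 9.083 hours

From Kepler's third law T² = 4π²r³/μ at r = 62330 km, T = 43.02 hours = 43.02 × 3600 s = 1.54872×10^5 s: μ = 4π²r³/T² = 3.98571×10^5 km³/s².
Semi-major axis of the transfer orbit: a_t = (7835 + 62330)/2 = 35082.5 km.
Transfer time t = π√(a_t³/μ) = π√((35082.5)³ / 3.98571×10^5) = 32700 s.
Converting: 32700 s ÷ 3600 s/hour = 9.083 hours.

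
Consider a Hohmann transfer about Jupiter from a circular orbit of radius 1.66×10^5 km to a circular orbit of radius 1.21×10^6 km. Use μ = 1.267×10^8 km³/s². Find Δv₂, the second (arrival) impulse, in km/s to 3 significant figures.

Transfer-ellipse semi-major axis a_t = (r₁ + r₂)/2 = (1.660×10^5 + 1.210×10^6)/2 = 6.880×10^5 km.
On the circular orbit at r = 1.210×10^6 km, v_c = √(μ/r) = 10.2328 km/s.
Transfer-orbit speed at the same r (vis-viva, a = a_t): v_t = √[μ(2/r − 1/a_t)] = 5.02638 km/s.
Δv₂ = |v_t − v_c| = |5.02638 − 10.2328| = 5.206 km/s.

Δv₂ = 5.21 km/s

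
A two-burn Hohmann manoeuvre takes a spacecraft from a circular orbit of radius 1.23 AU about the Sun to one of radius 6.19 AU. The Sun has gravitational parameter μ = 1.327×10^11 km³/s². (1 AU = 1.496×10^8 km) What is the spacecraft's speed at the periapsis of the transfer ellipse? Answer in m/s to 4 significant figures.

In km: r₁ = 1.23 × 1.496×10^8 = 1.84008×10^8 km; r₂ = 6.19 × 1.496×10^8 = 9.26024×10^8 km.
Transfer-ellipse semi-major axis a_t = (r₁ + r₂)/2 = (1.84008×10^8 + 9.26024×10^8)/2 = 5.55016×10^8 km.
At periapsis, r = 1.84008×10^8 km.
Applying v² = μ(2/r − 1/a_t): v = 34.69 km/s.

v = 34690 m/s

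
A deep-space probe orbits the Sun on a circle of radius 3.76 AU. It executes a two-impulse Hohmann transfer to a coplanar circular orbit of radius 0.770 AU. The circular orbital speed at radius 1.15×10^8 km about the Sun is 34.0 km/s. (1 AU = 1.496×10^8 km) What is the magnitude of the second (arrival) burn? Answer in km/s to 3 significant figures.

From the circular-orbit relation v² = μ/r at r = 1.15×10^8 km: μ = v²r = (34.0)² × 1.15×10^8 = 1.32940×10^11 km³/s².
In km: r₁ = 3.76 × 1.496×10^8 = 5.62496×10^8 km; r₂ = 0.770 × 1.496×10^8 = 1.15192×10^8 km.
Transfer-ellipse semi-major axis a_t = (r₁ + r₂)/2 = (5.62496×10^8 + 1.15192×10^8)/2 = 3.38844×10^8 km.
On the circular orbit at r = 1.15192×10^8 km, v_c = √(μ/r) = 33.972 km/s.
Transfer-orbit speed at the same r (vis-viva, a = a_t): v_t = √[μ(2/r − 1/a_t)] = 43.770 km/s.
Δv₂ = |v_t − v_c| = |43.770 − 33.972| = 9.798 km/s.

Δv₂ = 9.80 km/s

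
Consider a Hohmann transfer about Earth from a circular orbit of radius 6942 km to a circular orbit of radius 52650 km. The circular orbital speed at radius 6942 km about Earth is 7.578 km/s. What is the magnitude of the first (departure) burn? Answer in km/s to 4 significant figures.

From the circular-orbit relation v² = μ/r at r = 6942 km: μ = v²r = (7.578)² × 6942 = 3.98652×10^5 km³/s².
Semi-major axis of the transfer orbit: a_t = (6942 + 52650)/2 = 29796 km.
Circular speed at r = 6942 km: v_c = √(μ/r) = 7.5780 km/s.
Transfer-orbit speed at the same r (vis-viva, a = a_t): v_t = √[μ(2/r − 1/a_t)] = 10.073 km/s.
Δv₁ = |v_t − v_c| = |10.073 − 7.5780| = 2.495 km/s.

Δv₁ = 2.495 km/s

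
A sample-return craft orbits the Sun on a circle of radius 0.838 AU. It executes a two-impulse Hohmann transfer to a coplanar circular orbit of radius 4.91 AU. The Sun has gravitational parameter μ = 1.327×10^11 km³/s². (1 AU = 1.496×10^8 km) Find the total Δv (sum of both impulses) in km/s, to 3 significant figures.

Δv = 16.2 km/s

In km: r₁ = 0.838 × 1.496×10^8 = 1.253648×10^8 km; r₂ = 4.91 × 1.496×10^8 = 7.34536×10^8 km.
The Hohmann ellipse has a_t = (r₁ + r₂)/2 = 4.299504×10^8 km.
Circular speed at r₁: v₁ = √(μ/r₁) = √(1.327×10^11/1.253648×10^8) = 32.535 km/s.
On the transfer ellipse at r₁, vis-viva equation gives v_p = √[μ(2/r₁ − 1/a_t)] = 42.525 km/s.
First burn Δv₁ = |v_p − v₁| = 9.990 km/s.
Circular speed at r₂: v₂ = √(μ/r₂) = 13.441 km/s.
Transfer-orbit speed at r₂: v_a = √[μ(2/r₂ − 1/a_t)] = 7.2578 km/s.
Second burn Δv₂ = |v₂ − v_a| = 6.183 km/s.
Total Δv = Δv₁ + Δv₂ = 16.17 km/s.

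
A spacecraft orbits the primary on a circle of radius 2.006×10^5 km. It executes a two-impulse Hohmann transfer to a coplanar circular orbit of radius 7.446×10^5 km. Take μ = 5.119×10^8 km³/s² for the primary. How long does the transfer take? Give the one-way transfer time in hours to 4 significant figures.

t = 12.53 hours

Transfer-ellipse semi-major axis a_t = (r₁ + r₂)/2 = (2.006×10^5 + 7.446×10^5)/2 = 4.726×10^5 km.
By Kepler's third law the transfer-orbit period is T = 2π√(a_t³/μ), so t = T/2 = 45110 s.
Converting: 45110 s ÷ 3600 s/hour = 12.53 hours.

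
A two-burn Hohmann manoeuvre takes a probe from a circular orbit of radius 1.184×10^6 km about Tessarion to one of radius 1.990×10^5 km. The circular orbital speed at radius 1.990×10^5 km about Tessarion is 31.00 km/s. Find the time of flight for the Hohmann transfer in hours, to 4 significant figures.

From the circular-orbit relation v² = μ/r at r = 1.990×10^5 km: μ = v²r = (31.00)² × 1.990×10^5 = 1.91239×10^8 km³/s².
Semi-major axis of the transfer orbit: a_t = (1.184×10^6 + 1.990×10^5)/2 = 6.915×10^5 km.
By Kepler's third law the transfer-orbit period is T = 2π√(a_t³/μ), so t = T/2 = 1.3063×10^5 s.
Converting: 1.3063×10^5 s ÷ 3600 s/hour = 36.29 hours.

t = 36.29 hours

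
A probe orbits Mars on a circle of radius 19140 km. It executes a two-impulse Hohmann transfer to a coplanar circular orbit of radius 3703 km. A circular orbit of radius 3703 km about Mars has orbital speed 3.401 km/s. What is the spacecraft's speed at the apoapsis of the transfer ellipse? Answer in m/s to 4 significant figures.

v = 851.8 m/s

From the circular-orbit relation v² = μ/r at r = 3703 km: μ = v²r = (3.401)² × 3703 = 42831.9 km³/s².
Semi-major axis of the transfer orbit: a_t = (19140 + 3703)/2 = 11421.5 km.
The apoapsis of the transfer ellipse is at r = 19140 km.
Vis-viva: v = √[μ(2/r − 1/a_t)] = √[42831.9 × (2/19140 − 1/11421.5)] = 0.8518 km/s.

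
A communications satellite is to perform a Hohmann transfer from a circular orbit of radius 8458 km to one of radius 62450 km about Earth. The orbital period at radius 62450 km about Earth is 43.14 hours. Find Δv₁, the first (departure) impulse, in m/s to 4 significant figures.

From Kepler's third law T² = 4π²r³/μ at r = 62450 km, T = 43.14 hours = 43.14 × 3600 s = 1.55304×10^5 s: μ = 4π²r³/T² = 3.98650×10^5 km³/s².
Semi-major axis of the transfer orbit: a_t = (8458 + 62450)/2 = 35454 km.
On the circular orbit at r = 8458 km, v_c = √(μ/r) = 6.8653 km/s.
Vis-viva on the transfer ellipse at r = 8458 km gives v_t = √[μ(2/r − 1/a_t)] = 9.1116 km/s.
Δv₁ = |v_t − v_c| = |9.1116 − 6.8653| = 2.246 km/s.

Δv₁ = 2246 m/s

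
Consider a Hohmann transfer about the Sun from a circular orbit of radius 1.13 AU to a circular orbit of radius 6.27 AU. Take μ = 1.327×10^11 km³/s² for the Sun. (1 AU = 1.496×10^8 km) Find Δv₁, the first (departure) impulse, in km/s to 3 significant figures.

In km: r₁ = 1.13 × 1.496×10^8 = 1.69048×10^8 km; r₂ = 6.27 × 1.496×10^8 = 9.37992×10^8 km.
Transfer-ellipse semi-major axis a_t = (r₁ + r₂)/2 = (1.69048×10^8 + 9.37992×10^8)/2 = 5.5352×10^8 km.
Circular speed at r = 1.69048×10^8 km: v_c = √(μ/r) = 28.0176 km/s.
Transfer-orbit speed at the same r (vis-viva, a = a_t): v_t = √[μ(2/r − 1/a_t)] = 36.4723 km/s.
Δv₁ = |v_t − v_c| = |36.4723 − 28.0176| = 8.455 km/s.

Δv₁ = 8.45 km/s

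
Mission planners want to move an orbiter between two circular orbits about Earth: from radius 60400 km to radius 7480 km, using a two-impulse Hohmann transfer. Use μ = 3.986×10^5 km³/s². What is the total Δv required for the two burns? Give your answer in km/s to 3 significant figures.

Δv = 3.80 km/s

The Hohmann ellipse has a_t = (r₁ + r₂)/2 = 33940 km.
At r₁ the circular-orbit speed is v₁ = √(μ/r₁) = 2.569 km/s.
On the transfer ellipse at r₁, vis-viva gives v_a = √[μ(2/r₁ − 1/a_t)] = 1.206 km/s.
First burn Δv₁ = |v_a − v₁| = 1.363 km/s.
At r₂, v₂ = √(μ/r₂) = 7.300 km/s.
Transfer-orbit speed at r₂: v_p = √[μ(2/r₂ − 1/a_t)] = 9.738 km/s.
Second burn Δv₂ = |v₂ − v_p| = 2.438 km/s.
Total Δv = Δv₁ + Δv₂ = 3.801 km/s.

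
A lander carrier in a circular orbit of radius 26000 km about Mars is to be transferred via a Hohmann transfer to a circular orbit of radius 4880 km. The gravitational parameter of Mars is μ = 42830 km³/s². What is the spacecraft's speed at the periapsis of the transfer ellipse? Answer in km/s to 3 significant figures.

Semi-major axis of the transfer orbit: a_t = (26000 + 4880)/2 = 15440 km.
The periapsis of the transfer ellipse is at r = 4880 km.
From the vis-viva equation, v = √[μ(2/r − 1/a_t)] = 3.844 km/s.

v = 3.84 km/s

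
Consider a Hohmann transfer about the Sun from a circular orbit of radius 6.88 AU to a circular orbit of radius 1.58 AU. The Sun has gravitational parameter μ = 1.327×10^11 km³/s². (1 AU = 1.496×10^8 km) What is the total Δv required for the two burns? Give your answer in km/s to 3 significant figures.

In km: r₁ = 6.88 × 1.496×10^8 = 1.029248×10^9 km; r₂ = 1.58 × 1.496×10^8 = 2.36368×10^8 km.
Semi-major axis of the transfer orbit: a_t = (1.029248×10^9 + 2.36368×10^8)/2 = 6.32808×10^8 km.
At r₁ the circular-orbit speed is v₁ = √(μ/r₁) = 11.355 km/s.
Transfer-orbit speed at r₁ (vis-viva): v_a = √[μ(2/r₁ − 1/a_t)] = 6.9396 km/s.
First burn Δv₁ = |v_a − v₁| = 4.415 km/s.
Circular speed at r₂: v₂ = √(μ/r₂) = 23.694 km/s.
Transfer-orbit speed at r₂: v_p = √[μ(2/r₂ − 1/a_t)] = 30.218 km/s.
Second burn Δv₂ = |v₂ − v_p| = 6.524 km/s.
Total Δv = Δv₁ + Δv₂ = 10.94 km/s.

Δv = 10.9 km/s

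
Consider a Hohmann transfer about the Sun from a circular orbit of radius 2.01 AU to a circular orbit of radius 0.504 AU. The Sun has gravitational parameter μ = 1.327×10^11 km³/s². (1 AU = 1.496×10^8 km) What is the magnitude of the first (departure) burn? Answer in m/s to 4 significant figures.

Δv₁ = 7705 m/s

In km: r₁ = 2.01 × 1.496×10^8 = 3.00696×10^8 km; r₂ = 0.504 × 1.496×10^8 = 7.53984×10^7 km.
The Hohmann ellipse has a_t = (r₁ + r₂)/2 = 1.880472×10^8 km.
Circular speed at r = 3.00696×10^8 km: v_c = √(μ/r) = 21.007 km/s.
Transfer-orbit speed at the same r (vis-viva, a = a_t): v_t = √[μ(2/r − 1/a_t)] = 13.302 km/s.
Δv₁ = |v_t − v_c| = |13.302 − 21.007| = 7.705 km/s.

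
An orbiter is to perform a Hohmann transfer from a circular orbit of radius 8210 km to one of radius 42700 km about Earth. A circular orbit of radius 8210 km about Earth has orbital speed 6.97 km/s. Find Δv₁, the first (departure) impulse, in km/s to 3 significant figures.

Δv₁ = 2.06 km/s

From the circular-orbit relation v² = μ/r at r = 8210 km: μ = v²r = (6.97)² × 8210 = 3.98849×10^5 km³/s².
Semi-major axis of the transfer orbit: a_t = (8210 + 42700)/2 = 25455 km.
Circular speed at r = 8210 km: v_c = √(μ/r) = 6.970 km/s.
Vis-viva on the transfer ellipse at r = 8210 km gives v_t = √[μ(2/r − 1/a_t)] = 9.027 km/s.
Δv₁ = |v_t − v_c| = |9.027 − 6.970| = 2.057 km/s.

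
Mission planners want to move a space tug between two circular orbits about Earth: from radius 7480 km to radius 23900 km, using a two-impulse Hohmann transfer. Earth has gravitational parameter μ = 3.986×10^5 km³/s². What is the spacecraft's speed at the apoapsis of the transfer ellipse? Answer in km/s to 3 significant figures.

Transfer-ellipse semi-major axis a_t = (r₁ + r₂)/2 = (7480 + 23900)/2 = 15690 km.
The apoapsis of the transfer ellipse is at r = 23900 km.
Vis-viva: v = √[μ(2/r − 1/a_t)] = √[3.986×10^5 × (2/23900 − 1/15690)] = 2.820 km/s.

v = 2.82 km/s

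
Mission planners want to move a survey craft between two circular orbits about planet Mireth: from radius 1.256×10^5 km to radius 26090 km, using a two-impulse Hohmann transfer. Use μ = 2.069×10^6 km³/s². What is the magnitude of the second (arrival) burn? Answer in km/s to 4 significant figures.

Transfer-ellipse semi-major axis a_t = (r₁ + r₂)/2 = (1.256×10^5 + 26090)/2 = 75845 km.
Circular speed at r = 26090 km: v_c = √(μ/r) = 8.905 km/s.
Vis-viva on the transfer ellipse at r = 26090 km gives v_t = √[μ(2/r − 1/a_t)] = 11.46 km/s.
Δv₂ = |v_t − v_c| = |11.46 − 8.905| = 2.555 km/s.

Δv₂ = 2.555 km/s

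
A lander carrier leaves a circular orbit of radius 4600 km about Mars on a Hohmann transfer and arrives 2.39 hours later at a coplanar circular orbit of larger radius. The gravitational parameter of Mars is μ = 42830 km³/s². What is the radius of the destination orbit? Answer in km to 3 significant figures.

r₂ = 9100 km

Transfer time t = 2.39 hours = 8604 s, and t = π√(a_t³/μ).
So a_t = (μ t²/π²)^(1/3) = (42830 × (8604)² / π²)^(1/3) = 6848.8 km.
Since a_t = (r₁ + r₂)/2, r₂ = 2a_t − r₁ = 2×6848.8 − 4600 = 9097.6 km.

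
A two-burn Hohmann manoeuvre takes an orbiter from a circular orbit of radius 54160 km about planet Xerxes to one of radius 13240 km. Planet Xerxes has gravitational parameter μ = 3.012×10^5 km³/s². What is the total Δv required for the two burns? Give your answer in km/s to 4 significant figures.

Semi-major axis of the transfer orbit: a_t = (54160 + 13240)/2 = 33700 km.
Circular speed at r₁: v₁ = √(μ/r₁) = √(3.012×10^5/54160) = 2.3582 km/s.
On the transfer ellipse at r₁, vis-viva equation gives v_a = √[μ(2/r₁ − 1/a_t)] = 1.4781 km/s.
First burn Δv₁ = |v_a − v₁| = 0.8801 km/s.
At r₂, v₂ = √(μ/r₂) = 4.770 km/s.
Transfer-orbit speed at r₂: v_p = √[μ(2/r₂ − 1/a_t)] = 6.047 km/s.
Second burn Δv₂ = |v₂ − v_p| = 1.277 km/s.
Total Δv = Δv₁ + Δv₂ = 2.157 km/s.

Δv = 2.157 km/s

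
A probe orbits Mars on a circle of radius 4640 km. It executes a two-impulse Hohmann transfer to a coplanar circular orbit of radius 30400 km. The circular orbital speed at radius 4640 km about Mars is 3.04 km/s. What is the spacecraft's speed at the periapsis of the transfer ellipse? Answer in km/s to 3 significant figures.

From the circular-orbit relation v² = μ/r at r = 4640 km: μ = v²r = (3.04)² × 4640 = 42881.0 km³/s².
Transfer-ellipse semi-major axis a_t = (r₁ + r₂)/2 = (4640 + 30400)/2 = 17520 km.
At periapsis, r = 4640 km.
Applying v² = μ(2/r − 1/a_t): v = 4.004 km/s.

v = 4.00 km/s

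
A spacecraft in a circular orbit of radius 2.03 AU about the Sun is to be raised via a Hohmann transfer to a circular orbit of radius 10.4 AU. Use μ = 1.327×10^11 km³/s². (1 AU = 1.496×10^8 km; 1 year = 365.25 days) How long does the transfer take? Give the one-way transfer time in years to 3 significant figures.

In km: r₁ = 2.03 × 1.496×10^8 = 3.03688×10^8 km; r₂ = 10.4 × 1.496×10^8 = 1.55584×10^9 km.
The Hohmann ellipse has a_t = (r₁ + r₂)/2 = 9.29764×10^8 km.
Transfer time t = π√(a_t³/μ) = π√((9.29764×10^8)³ / 1.327×10^11) = 2.445×10^8 s.
Converting: 2.445×10^8 s ÷ 3.15576×10^7 s/year (365.25 × 86400) = 7.75 years.

t = 7.75 years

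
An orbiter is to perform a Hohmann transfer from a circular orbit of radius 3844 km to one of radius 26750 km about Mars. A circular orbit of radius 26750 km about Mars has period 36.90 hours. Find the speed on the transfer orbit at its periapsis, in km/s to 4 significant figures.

From Kepler's third law T² = 4π²r³/μ at r = 26750 km, T = 36.90 hours = 36.90 × 3600 s = 1.3284×10^5 s: μ = 4π²r³/T² = 42822.6 km³/s².
Semi-major axis of the transfer orbit: a_t = (3844 + 26750)/2 = 15297 km.
The periapsis of the transfer ellipse is at r = 3844 km.
Vis-viva: v = √[μ(2/r − 1/a_t)] = √[42822.6 × (2/3844 − 1/15297)] = 4.414 km/s.

v = 4.414 km/s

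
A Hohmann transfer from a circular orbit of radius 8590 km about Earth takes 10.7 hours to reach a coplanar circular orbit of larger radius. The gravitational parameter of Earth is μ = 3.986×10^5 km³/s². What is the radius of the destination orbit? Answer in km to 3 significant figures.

Transfer time t = 10.7 hours = 38520 s, and t = π√(a_t³/μ).
So a_t = (μ t²/π²)^(1/3) = (3.986×10^5 × (38520)² / π²)^(1/3) = 39132 km.
Since a_t = (r₁ + r₂)/2, r₂ = 2a_t − r₁ = 2×39132 − 8590 = 69674 km.

r₂ = 69700 km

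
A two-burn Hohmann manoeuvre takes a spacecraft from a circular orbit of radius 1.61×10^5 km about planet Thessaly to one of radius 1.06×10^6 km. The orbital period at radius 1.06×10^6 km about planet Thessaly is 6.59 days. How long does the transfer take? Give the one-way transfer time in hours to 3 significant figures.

From Kepler's third law T² = 4π²r³/μ at r = 1.06×10^6 km, T = 6.59 days = 6.59 × 86400 s = 5.69376×10^5 s: μ = 4π²r³/T² = 1.45037×10^8 km³/s².
Transfer-ellipse semi-major axis a_t = (r₁ + r₂)/2 = (1.610×10^5 + 1.060×10^6)/2 = 6.105×10^5 km.
By Kepler's third law the transfer-orbit period is T = 2π√(a_t³/μ), so t = T/2 = 1.244×10^5 s.
Converting: 1.244×10^5 s ÷ 3600 s/hour = 34.6 hours.

t = 34.6 hours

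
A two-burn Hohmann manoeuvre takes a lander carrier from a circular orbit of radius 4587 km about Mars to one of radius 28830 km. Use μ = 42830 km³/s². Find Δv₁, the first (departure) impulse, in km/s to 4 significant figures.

Semi-major axis of the transfer orbit: a_t = (4587 + 28830)/2 = 16708.5 km.
On the circular orbit at r = 4587 km, v_c = √(μ/r) = 3.0557 km/s.
Vis-viva on the transfer ellipse at r = 4587 km gives v_t = √[μ(2/r − 1/a_t)] = 4.0139 km/s.
Δv₁ = |v_t − v_c| = |4.0139 − 3.0557| = 0.9582 km/s.

Δv₁ = 0.9582 km/s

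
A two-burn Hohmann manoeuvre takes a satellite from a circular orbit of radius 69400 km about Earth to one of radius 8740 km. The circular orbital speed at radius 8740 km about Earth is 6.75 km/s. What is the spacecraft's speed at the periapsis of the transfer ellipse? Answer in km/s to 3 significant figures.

v = 9.00 km/s

From the circular-orbit relation v² = μ/r at r = 8740 km: μ = v²r = (6.75)² × 8740 = 3.98216×10^5 km³/s².
Transfer-ellipse semi-major axis a_t = (r₁ + r₂)/2 = (69400 + 8740)/2 = 39070 km.
The periapsis of the transfer ellipse is at r = 8740 km.
From the vis-viva equation, v = √[μ(2/r − 1/a_t)] = 8.996 km/s.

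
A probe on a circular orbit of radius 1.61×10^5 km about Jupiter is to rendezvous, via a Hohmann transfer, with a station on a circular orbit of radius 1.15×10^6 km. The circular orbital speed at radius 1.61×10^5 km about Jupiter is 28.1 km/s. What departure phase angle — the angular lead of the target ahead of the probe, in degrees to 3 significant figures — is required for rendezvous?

φ = 103°

From the circular-orbit relation v² = μ/r at r = 1.61×10^5 km: μ = v²r = (28.1)² × 1.61×10^5 = 1.27127×10^8 km³/s².
The Hohmann ellipse has a_t = (r₁ + r₂)/2 = 6.555×10^5 km.
The half-period of the transfer ellipse is t = π√(a_t³/μ) = 1.479×10^5 s.
Target angular speed ω₂ = √(μ/r₂³) = 9.143×10^-6 rad/s.
Angle swept by the target during transfer: ω₂·t = 1.352 rad = 77.46°.
Arrival is 180° from departure on the ellipse, so φ = 180° − 77.46° = 103°.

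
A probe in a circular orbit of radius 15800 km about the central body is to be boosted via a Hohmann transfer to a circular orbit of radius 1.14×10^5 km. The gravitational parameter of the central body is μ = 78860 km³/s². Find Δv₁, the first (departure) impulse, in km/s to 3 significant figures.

Δv₁ = 0.727 km/s

Transfer-ellipse semi-major axis a_t = (r₁ + r₂)/2 = (15800 + 1.140×10^5)/2 = 64900 km.
Circular speed at r = 15800 km: v_c = √(μ/r) = 2.234086 km/s.
Transfer-orbit speed at the same r (vis-viva, a = a_t): v_t = √[μ(2/r − 1/a_t)] = 2.960942 km/s.
Δv₁ = |v_t − v_c| = |2.960942 − 2.234086| = 0.7269 km/s.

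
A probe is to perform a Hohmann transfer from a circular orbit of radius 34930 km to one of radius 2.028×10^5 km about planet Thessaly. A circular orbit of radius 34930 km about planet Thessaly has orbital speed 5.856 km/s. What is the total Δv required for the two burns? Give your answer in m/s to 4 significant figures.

Δv = 2906 m/s

From the circular-orbit relation v² = μ/r at r = 34930 km: μ = v²r = (5.856)² × 34930 = 1.19785×10^6 km³/s².
The Hohmann ellipse has a_t = (r₁ + r₂)/2 = 1.18865×10^5 km.
At r₁ the circular-orbit speed is v₁ = √(μ/r₁) = 5.856 km/s.
Transfer-orbit speed at r₁ (vis-viva equation): v_p = √[μ(2/r₁ − 1/a_t)] = 7.649 km/s.
First burn Δv₁ = |v_p − v₁| = 1.793 km/s.
Circular speed at r₂: v₂ = √(μ/r₂) = 2.430 km/s.
Transfer-orbit speed at r₂: v_a = √[μ(2/r₂ − 1/a_t)] = 1.317 km/s.
Second burn Δv₂ = |v₂ − v_a| = 1.113 km/s.
Δv = Δv₁ + Δv₂ = 1.793 + 1.113 = 2.906 km/s.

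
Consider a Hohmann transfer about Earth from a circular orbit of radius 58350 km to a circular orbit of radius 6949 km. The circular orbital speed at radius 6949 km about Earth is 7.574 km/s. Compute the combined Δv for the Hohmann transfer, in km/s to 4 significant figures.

From the circular-orbit relation v² = μ/r at r = 6949 km: μ = v²r = (7.574)² × 6949 = 3.98633×10^5 km³/s².
Transfer-ellipse semi-major axis a_t = (r₁ + r₂)/2 = (58350 + 6949)/2 = 32649.5 km.
Circular speed at r₁: v₁ = √(μ/r₁) = √(3.98633×10^5/58350) = 2.614 km/s.
On the transfer ellipse at r₁, vis-viva gives v_a = √[μ(2/r₁ − 1/a_t)] = 1.206 km/s.
First burn Δv₁ = |v_a − v₁| = 1.408 km/s.
Circular speed at r₂: v₂ = √(μ/r₂) = 7.5740 km/s.
Transfer-orbit speed at r₂: v_p = √[μ(2/r₂ − 1/a_t)] = 10.125 km/s.
Second burn Δv₂ = |v₂ − v_p| = 2.551 km/s.
Δv = Δv₁ + Δv₂ = 1.408 + 2.551 = 3.959 km/s.

Δv = 3.959 km/s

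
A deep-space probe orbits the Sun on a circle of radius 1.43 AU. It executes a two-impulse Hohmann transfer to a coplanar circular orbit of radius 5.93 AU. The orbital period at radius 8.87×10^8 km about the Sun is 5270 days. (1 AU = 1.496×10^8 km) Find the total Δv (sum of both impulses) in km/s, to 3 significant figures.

From Kepler's third law T² = 4π²r³/μ at r = 8.87×10^8 km, T = 5270 days = 5270 × 86400 s = 4.55328×10^8 s: μ = 4π²r³/T² = 1.32887×10^11 km³/s².
In km: r₁ = 1.43 × 1.496×10^8 = 2.13928×10^8 km; r₂ = 5.93 × 1.496×10^8 = 8.87128×10^8 km.
Transfer-ellipse semi-major axis a_t = (r₁ + r₂)/2 = (2.13928×10^8 + 8.87128×10^8)/2 = 5.50528×10^8 km.
Circular speed at r₁: v₁ = √(μ/r₁) = √(1.32887×10^11/2.13928×10^8) = 24.9234 km/s.
Transfer-orbit speed at r₁ (v² = μ(2/r − 1/a)): v_p = √[μ(2/r₁ − 1/a_t)] = 31.6381 km/s.
First burn Δv₁ = |v_p − v₁| = 6.7147 km/s.
At r₂, v₂ = √(μ/r₂) = 12.239 km/s.
Transfer-orbit speed at r₂: v_a = √[μ(2/r₂ − 1/a_t)] = 7.6294 km/s.
Second burn Δv₂ = |v₂ − v_a| = 4.6096 km/s.
Δv = Δv₁ + Δv₂ = 6.7147 + 4.6096 = 11.32 km/s.

Δv = 11.3 km/s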